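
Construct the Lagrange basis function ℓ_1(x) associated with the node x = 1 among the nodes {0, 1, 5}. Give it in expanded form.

ℓ_1(x) = x(x - 5) / [(1)·(-4)]
       = (x^2 - 5x) / (-4)

ℓ_1(x) = -(1/4)x^2 + (5/4)x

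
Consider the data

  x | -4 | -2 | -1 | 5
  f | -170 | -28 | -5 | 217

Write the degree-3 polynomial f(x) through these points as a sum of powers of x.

f(x) = 2x^3 - 2x^2 + 3x + 2

L_0(x) = (x + 2)(x + 1)(x - 5) / [-54] = -(1/54)x^3 + (1/27)x^2 + (13/54)x + 5/27
L_1(x) = (x + 4)(x + 1)(x - 5) / [14] = (1/14)x^3 - (3/2)x - 10/7
L_2(x) = (x + 4)(x + 2)(x - 5) / [-18] = -(1/18)x^3 - (1/18)x^2 + (11/9)x + 20/9
L_3(x) = (x + 4)(x + 2)(x + 1) / [378] = (1/378)x^3 + (1/54)x^2 + (1/27)x + 4/189
f(x) = (-170)·L_0 + (-28)·L_1 + (-5)·L_2 + 217·L_3
  (-170)·L_0(x) = (85/27)x^3 - (170/27)x^2 - (1105/27)x - 850/27
  (-28)·L_1(x) = -2x^3 + 42x + 40
  (-5)·L_2(x) = (5/18)x^3 + (5/18)x^2 - (55/9)x - 100/9
  217·L_3(x) = (31/54)x^3 + (217/54)x^2 + (217/27)x + 124/27
Adding term by term: 2x^3 - 2x^2 + 3x + 2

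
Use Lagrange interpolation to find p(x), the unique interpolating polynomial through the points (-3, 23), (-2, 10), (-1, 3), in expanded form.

p(x) = 3x^2 + 2x + 2

L_0(x) = (x + 2)(x + 1) / [2] = (1/2)x^2 + (3/2)x + 1
L_1(x) = (x + 3)(x + 1) / [-1] = -x^2 - 4x - 3
L_2(x) = (x + 3)(x + 2) / [2] = (1/2)x^2 + (5/2)x + 3
p(x) = 23·L_0 + 10·L_1 + 3·L_2
  23·L_0(x) = (23/2)x^2 + (69/2)x + 23
  10·L_1(x) = -10x^2 - 40x - 30
  3·L_2(x) = (3/2)x^2 + (15/2)x + 9
Adding term by term: 3x^2 + 2x + 2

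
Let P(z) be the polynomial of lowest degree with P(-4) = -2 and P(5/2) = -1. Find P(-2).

Evaluate each Lagrange basis at z = -2:
L_0(-2) = (-9/2)/[(-13/2)] = 9/13
L_1(-2) = (2)/[(13/2)] = 4/13
Sum: (-2)·(9/13) + (-1)·(4/13) = -22/13

-22/13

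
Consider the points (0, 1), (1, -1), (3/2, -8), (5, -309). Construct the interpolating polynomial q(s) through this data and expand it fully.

q(s) = -2s^3 - 3s^2 + 3s + 1

Newton's divided differences:
q[0,1] = (-1 - 1) / (1 - 0) = -2
q[1,3/2] = (-8 - (-1)) / (3/2 - 1) = -14
q[3/2,5] = (-309 - (-8)) / (5 - 3/2) = -86
q[0,1,3/2] = (-14 - (-2)) / (3/2 - 0) = -8
q[1,3/2,5] = (-86 - (-14)) / (5 - 1) = -18
q[0,1,3/2,5] = (-18 - (-8)) / (5 - 0) = -2
q(s) = 1 + (-2)·s + (-8)·s(s - 1) + (-2)·s(s - 1)(s - 3/2)
Expanding: q(s) = -2s^3 - 3s^2 + 3s + 1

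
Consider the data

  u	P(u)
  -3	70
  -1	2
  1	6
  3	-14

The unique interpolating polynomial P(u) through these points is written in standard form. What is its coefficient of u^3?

-2

The leading coefficient equals the top divided difference P[-3,-1,1,3].
P[-3,-1] = (2 - 70) / (-1 - (-3)) = -34
P[-1,1] = (6 - 2) / (1 - (-1)) = 2
P[1,3] = (-14 - 6) / (3 - 1) = -10
P[-3,-1,1] = (2 - (-34)) / (1 - (-3)) = 9
P[-1,1,3] = (-10 - 2) / (3 - (-1)) = -3
P[-3,-1,1,3] = (-3 - 9) / (3 - (-3)) = -2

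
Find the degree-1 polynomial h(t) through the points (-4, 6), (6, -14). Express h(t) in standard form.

L_0(t) = (t - 6) / [-10] = -(1/10)t + 3/5
L_1(t) = (t + 4) / [10] = (1/10)t + 2/5
h(t) = 6·L_0 + (-14)·L_1
  6·L_0(t) = -(3/5)t + 18/5
  (-14)·L_1(t) = -(7/5)t - 28/5
Adding term by term: -2t - 2

h(t) = -2t - 2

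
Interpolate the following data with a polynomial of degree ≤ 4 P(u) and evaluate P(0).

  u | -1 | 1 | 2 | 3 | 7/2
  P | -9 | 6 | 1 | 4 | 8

1769/180

L_0(0) = (-1)·(-2)·(-3)·(-7/2)/[(-2)·(-3)·(-4)·(-9/2)] = 7/36
L_1(0) = (1)·(-2)·(-3)·(-7/2)/[(2)·(-1)·(-2)·(-5/2)] = 21/10
L_2(0) = (1)·(-1)·(-3)·(-7/2)/[(3)·(1)·(-1)·(-3/2)] = -7/3
L_3(0) = (1)·(-1)·(-2)·(-7/2)/[(4)·(2)·(1)·(-1/2)] = 7/4
L_4(0) = (1)·(-1)·(-2)·(-3)/[(9/2)·(5/2)·(3/2)·(1/2)] = -32/45
Sum: (-9)·(7/36) + 6·(21/10) + 1·(-7/3) + 4·(7/4) + 8·(-32/45) = 1769/180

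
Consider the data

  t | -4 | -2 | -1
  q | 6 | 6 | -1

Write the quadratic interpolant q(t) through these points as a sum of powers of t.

Newton's divided differences:
q[-4,-2] = (6 - 6) / (-2 - (-4)) = 0
q[-2,-1] = (-1 - 6) / (-1 - (-2)) = -7
q[-4,-2,-1] = (-7 - 0) / (-1 - (-4)) = -7/3
q(t) = 6 + (-7/3)·(t + 4)(t + 2)
Expanding: q(t) = -(7/3)t^2 - 14t - 38/3

q(t) = -(7/3)t^2 - 14t - 38/3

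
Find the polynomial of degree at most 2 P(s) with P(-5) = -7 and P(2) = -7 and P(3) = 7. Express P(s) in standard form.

P(s) = (7/4)s^2 + (21/4)s - 49/2

L_0(s) = (s - 2)(s - 3) / [56] = (1/56)s^2 - (5/56)s + 3/28
L_1(s) = (s + 5)(s - 3) / [-7] = -(1/7)s^2 - (2/7)s + 15/7
L_2(s) = (s + 5)(s - 2) / [8] = (1/8)s^2 + (3/8)s - 5/4
P(s) = (-7)·L_0 + (-7)·L_1 + 7·L_2
  (-7)·L_0(s) = -(1/8)s^2 + (5/8)s - 3/4
  (-7)·L_1(s) = s^2 + 2s - 15
  7·L_2(s) = (7/8)s^2 + (21/8)s - 35/4
Adding term by term: (7/4)s^2 + (21/4)s - 49/2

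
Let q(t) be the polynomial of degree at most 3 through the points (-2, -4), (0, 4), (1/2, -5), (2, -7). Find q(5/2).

Evaluate each Lagrange basis at t = 5/2:
L_0(5/2) = (5/2)·(2)·(1/2)/[(-2)·(-5/2)·(-4)] = -1/8
L_1(5/2) = (9/2)·(2)·(1/2)/[(2)·(-1/2)·(-2)] = 9/4
L_2(5/2) = (9/2)·(5/2)·(1/2)/[(5/2)·(1/2)·(-3/2)] = -3
L_3(5/2) = (9/2)·(5/2)·(2)/[(4)·(2)·(3/2)] = 15/8
Sum: (-4)·(-1/8) + 4·(9/4) + (-5)·(-3) + (-7)·(15/8) = 91/8

91/8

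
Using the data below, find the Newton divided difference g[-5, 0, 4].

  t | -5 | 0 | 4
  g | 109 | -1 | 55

g[-5,0] = (-1 - 109) / (0 - (-5)) = -22
g[0,4] = (55 - (-1)) / (4 - 0) = 14
g[-5,0,4] = (14 - (-22)) / (4 - (-5)) = 4

4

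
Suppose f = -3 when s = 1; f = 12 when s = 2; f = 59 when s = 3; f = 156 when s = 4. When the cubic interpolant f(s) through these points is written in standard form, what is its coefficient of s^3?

L_0(s) = (s - 2)(s - 3)(s - 4) / [-6] = -(1/6)s^3 + (3/2)s^2 - (13/3)s + 4
L_1(s) = (s - 1)(s - 3)(s - 4) / [2] = (1/2)s^3 - 4s^2 + (19/2)s - 6
L_2(s) = (s - 1)(s - 2)(s - 4) / [-2] = -(1/2)s^3 + (7/2)s^2 - 7s + 4
L_3(s) = (s - 1)(s - 2)(s - 3) / [6] = (1/6)s^3 - s^2 + (11/6)s - 1
f(s) = (-3)·L_0 + 12·L_1 + 59·L_2 + 156·L_3
Only the coefficient of s^3 is needed; take it from each L_i and combine:
(-3)·(-1/6) + 12·(1/2) + 59·(-1/2) + 156·(1/6) = 3

3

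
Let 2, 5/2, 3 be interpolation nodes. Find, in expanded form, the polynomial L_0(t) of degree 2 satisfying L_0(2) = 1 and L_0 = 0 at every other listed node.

L_0(t) = 2t^2 - 11t + 15

L_0(t) = (t - 5/2)(t - 3) / [(-1/2)·(-1)]
       = (t^2 - (11/2)t + 15/2) / (1/2)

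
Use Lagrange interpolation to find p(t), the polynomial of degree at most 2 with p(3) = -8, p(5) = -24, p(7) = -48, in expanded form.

Build the Lagrange basis polynomials:
L_0(t) = (t - 5)(t - 7) / [8] = (1/8)t^2 - (3/2)t + 35/8
L_1(t) = (t - 3)(t - 7) / [-4] = -(1/4)t^2 + (5/2)t - 21/4
L_2(t) = (t - 3)(t - 5) / [8] = (1/8)t^2 - t + 15/8
p(t) = (-8)·L_0 + (-24)·L_1 + (-48)·L_2
  (-8)·L_0(t) = -t^2 + 12t - 35
  (-24)·L_1(t) = 6t^2 - 60t + 126
  (-48)·L_2(t) = -6t^2 + 48t - 90
Adding term by term: -t^2 + 1

p(t) = -t^2 + 1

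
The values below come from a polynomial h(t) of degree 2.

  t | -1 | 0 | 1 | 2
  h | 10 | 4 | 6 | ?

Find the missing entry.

The 3 known values determine h uniquely (degree ≤ 2).
L_0(2) = (2)·(1)/[(-1)·(-2)] = 1
L_1(2) = (3)·(1)/[(1)·(-1)] = -3
L_2(2) = (3)·(2)/[(2)·(1)] = 3
Sum: 10·(1) + 4·(-3) + 6·(3) = 16

16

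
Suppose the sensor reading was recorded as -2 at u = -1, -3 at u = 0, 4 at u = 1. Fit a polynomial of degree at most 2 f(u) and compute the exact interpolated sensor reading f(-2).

7

Evaluate each Lagrange basis at u = -2:
L_0(-2) = (-2)·(-3)/[(-1)·(-2)] = 3
L_1(-2) = (-1)·(-3)/[(1)·(-1)] = -3
L_2(-2) = (-1)·(-2)/[(2)·(1)] = 1
Sum: (-2)·(3) + (-3)·(-3) + 4·(1) = 7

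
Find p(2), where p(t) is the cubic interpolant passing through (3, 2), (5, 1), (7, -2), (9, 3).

L_0(2) = (-3)·(-5)·(-7)/[(-2)·(-4)·(-6)] = 35/16
L_1(2) = (-1)·(-5)·(-7)/[(2)·(-2)·(-4)] = -35/16
L_2(2) = (-1)·(-3)·(-7)/[(4)·(2)·(-2)] = 21/16
L_3(2) = (-1)·(-3)·(-5)/[(6)·(4)·(2)] = -5/16
Sum: 2·(35/16) + 1·(-35/16) + (-2)·(21/16) + 3·(-5/16) = -11/8

-11/8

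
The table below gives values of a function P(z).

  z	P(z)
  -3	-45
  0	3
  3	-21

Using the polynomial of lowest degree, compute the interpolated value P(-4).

Evaluate each Lagrange basis at z = -4:
L_0(-4) = (-4)·(-7)/[(-3)·(-6)] = 14/9
L_1(-4) = (-1)·(-7)/[(3)·(-3)] = -7/9
L_2(-4) = (-1)·(-4)/[(6)·(3)] = 2/9
Sum: (-45)·(14/9) + 3·(-7/9) + (-21)·(2/9) = -77

-77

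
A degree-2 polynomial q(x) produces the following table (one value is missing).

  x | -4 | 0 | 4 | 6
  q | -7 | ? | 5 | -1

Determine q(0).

The 3 known values determine q uniquely (degree ≤ 2).
L_0(0) = (-4)·(-6)/[(-8)·(-10)] = 3/10
L_1(0) = (4)·(-6)/[(8)·(-2)] = 3/2
L_2(0) = (4)·(-4)/[(10)·(2)] = -4/5
Sum: (-7)·(3/10) + 5·(3/2) + (-1)·(-4/5) = 31/5

31/5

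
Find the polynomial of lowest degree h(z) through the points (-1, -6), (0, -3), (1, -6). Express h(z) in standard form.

h(z) = -3z^2 - 3

Build the Lagrange basis polynomials:
L_0(z) = z(z - 1) / [2] = (1/2)z^2 - (1/2)z
L_1(z) = (z + 1)(z - 1) / [-1] = -z^2 + 1
L_2(z) = (z + 1)z / [2] = (1/2)z^2 + (1/2)z
h(z) = (-6)·L_0 + (-3)·L_1 + (-6)·L_2
  (-6)·L_0(z) = -3z^2 + 3z
  (-3)·L_1(z) = 3z^2 - 3
  (-6)·L_2(z) = -3z^2 - 3z
Adding term by term: -3z^2 - 3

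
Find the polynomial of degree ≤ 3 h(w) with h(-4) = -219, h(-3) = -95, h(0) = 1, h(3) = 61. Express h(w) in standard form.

h(w) = 3w^3 - 2w^2 - w + 1

Build the Lagrange basis polynomials:
L_0(w) = (w + 3)w(w - 3) / [-28] = -(1/28)w^3 + (9/28)w
L_1(w) = (w + 4)w(w - 3) / [18] = (1/18)w^3 + (1/18)w^2 - (2/3)w
L_2(w) = (w + 4)(w + 3)(w - 3) / [-36] = -(1/36)w^3 - (1/9)w^2 + (1/4)w + 1
L_3(w) = (w + 4)(w + 3)w / [126] = (1/126)w^3 + (1/18)w^2 + (2/21)w
h(w) = (-219)·L_0 + (-95)·L_1 + 1·L_2 + 61·L_3
  (-219)·L_0(w) = (219/28)w^3 - (1971/28)w
  (-95)·L_1(w) = -(95/18)w^3 - (95/18)w^2 + (190/3)w
  1·L_2(w) = -(1/36)w^3 - (1/9)w^2 + (1/4)w + 1
  61·L_3(w) = (61/126)w^3 + (61/18)w^2 + (122/21)w
Adding term by term: 3w^3 - 2w^2 - w + 1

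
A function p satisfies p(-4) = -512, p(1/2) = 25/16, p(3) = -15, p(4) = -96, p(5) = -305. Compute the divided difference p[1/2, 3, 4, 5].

p[1/2,3] = (-15 - 25/16) / (3 - 1/2) = -53/8
p[3,4] = (-96 - (-15)) / (4 - 3) = -81
p[4,5] = (-305 - (-96)) / (5 - 4) = -209
p[1/2,3,4] = (-81 - (-53/8)) / (4 - 1/2) = -85/4
p[3,4,5] = (-209 - (-81)) / (5 - 3) = -64
p[1/2,3,4,5] = (-64 - (-85/4)) / (5 - 1/2) = -19/2

-19/2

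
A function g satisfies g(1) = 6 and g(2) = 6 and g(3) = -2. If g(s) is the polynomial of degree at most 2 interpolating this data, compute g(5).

Evaluate each Lagrange basis at s = 5:
L_0(5) = (3)·(2)/[(-1)·(-2)] = 3
L_1(5) = (4)·(2)/[(1)·(-1)] = -8
L_2(5) = (4)·(3)/[(2)·(1)] = 6
Sum: 6·(3) + 6·(-8) + (-2)·(6) = -42

-42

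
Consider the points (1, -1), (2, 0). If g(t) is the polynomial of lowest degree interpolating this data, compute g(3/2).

-1/2

Evaluate each Lagrange basis at t = 3/2:
L_0(3/2) = (-1/2)/[(-1)] = 1/2
L_1(3/2) = (1/2)/[(1)] = 1/2
Sum: (-1)·(1/2) + 0 = -1/2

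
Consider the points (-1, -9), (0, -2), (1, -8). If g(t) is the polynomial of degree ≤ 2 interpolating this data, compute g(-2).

Evaluate each Lagrange basis at t = -2:
L_0(-2) = (-2)·(-3)/[(-1)·(-2)] = 3
L_1(-2) = (-1)·(-3)/[(1)·(-1)] = -3
L_2(-2) = (-1)·(-2)/[(2)·(1)] = 1
Sum: (-9)·(3) + (-2)·(-3) + (-8)·(1) = -29

-29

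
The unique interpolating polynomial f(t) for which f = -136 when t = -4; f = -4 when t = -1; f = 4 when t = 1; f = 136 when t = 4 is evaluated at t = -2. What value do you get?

L_0(-2) = (-1)·(-3)·(-6)/[(-3)·(-5)·(-8)] = 3/20
L_1(-2) = (2)·(-3)·(-6)/[(3)·(-2)·(-5)] = 6/5
L_2(-2) = (2)·(-1)·(-6)/[(5)·(2)·(-3)] = -2/5
L_3(-2) = (2)·(-1)·(-3)/[(8)·(5)·(3)] = 1/20
Sum: (-136)·(3/20) + (-4)·(6/5) + 4·(-2/5) + 136·(1/20) = -20

-20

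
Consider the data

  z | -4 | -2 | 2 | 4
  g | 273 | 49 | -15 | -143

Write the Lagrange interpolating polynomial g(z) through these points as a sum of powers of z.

Build the Lagrange basis polynomials:
L_0(z) = (z + 2)(z - 2)(z - 4) / [-96] = -(1/96)z^3 + (1/24)z^2 + (1/24)z - 1/6
L_1(z) = (z + 4)(z - 2)(z - 4) / [48] = (1/48)z^3 - (1/24)z^2 - (1/3)z + 2/3
L_2(z) = (z + 4)(z + 2)(z - 4) / [-48] = -(1/48)z^3 - (1/24)z^2 + (1/3)z + 2/3
L_3(z) = (z + 4)(z + 2)(z - 2) / [96] = (1/96)z^3 + (1/24)z^2 - (1/24)z - 1/6
g(z) = 273·L_0 + 49·L_1 + (-15)·L_2 + (-143)·L_3
  273·L_0(z) = -(91/32)z^3 + (91/8)z^2 + (91/8)z - 91/2
  49·L_1(z) = (49/48)z^3 - (49/24)z^2 - (49/3)z + 98/3
  (-15)·L_2(z) = (5/16)z^3 + (5/8)z^2 - 5z - 10
  (-143)·L_3(z) = -(143/96)z^3 - (143/24)z^2 + (143/24)z + 143/6
Adding term by term: -3z^3 + 4z^2 - 4z + 1

g(z) = -3z^3 + 4z^2 - 4z + 1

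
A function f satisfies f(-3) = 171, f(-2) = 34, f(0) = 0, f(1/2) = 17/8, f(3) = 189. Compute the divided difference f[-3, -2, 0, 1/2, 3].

2

f[-3,-2] = (34 - 171) / (-2 - (-3)) = -137
f[-2,0] = (0 - 34) / (0 - (-2)) = -17
f[0,1/2] = (17/8 - 0) / (1/2 - 0) = 17/4
f[1/2,3] = (189 - 17/8) / (3 - 1/2) = 299/4
f[-3,-2,0] = (-17 - (-137)) / (0 - (-3)) = 40
f[-2,0,1/2] = (17/4 - (-17)) / (1/2 - (-2)) = 17/2
f[0,1/2,3] = (299/4 - 17/4) / (3 - 0) = 47/2
f[-3,-2,0,1/2] = (17/2 - 40) / (1/2 - (-3)) = -9
f[-2,0,1/2,3] = (47/2 - 17/2) / (3 - (-2)) = 3
f[-3,-2,0,1/2,3] = (3 - (-9)) / (3 - (-3)) = 2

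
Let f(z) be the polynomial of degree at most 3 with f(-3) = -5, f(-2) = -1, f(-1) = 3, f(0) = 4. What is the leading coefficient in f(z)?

The leading coefficient equals the top divided difference f[-3,-2,-1,0].
f[-3,-2] = (-1 - (-5)) / (-2 - (-3)) = 4
f[-2,-1] = (3 - (-1)) / (-1 - (-2)) = 4
f[-1,0] = (4 - 3) / (0 - (-1)) = 1
f[-3,-2,-1] = (4 - 4) / (-1 - (-3)) = 0
f[-2,-1,0] = (1 - 4) / (0 - (-2)) = -3/2
f[-3,-2,-1,0] = (-3/2 - 0) / (0 - (-3)) = -1/2

-1/2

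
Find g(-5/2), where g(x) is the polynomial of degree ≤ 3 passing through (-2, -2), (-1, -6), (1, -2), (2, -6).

Using Newton's divided-difference form:
g[-2,-1] = (-6 - (-2)) / (-1 - (-2)) = -4
g[-1,1] = (-2 - (-6)) / (1 - (-1)) = 2
g[1,2] = (-6 - (-2)) / (2 - 1) = -4
g[-2,-1,1] = (2 - (-4)) / (1 - (-2)) = 2
g[-1,1,2] = (-4 - 2) / (2 - (-1)) = -2
g[-2,-1,1,2] = (-2 - 2) / (2 - (-2)) = -1
g(-5/2) = -2 + (-4)·(-1/2) + 2·(-1/2)·(-3/2) + (-1)·(-1/2)·(-3/2)·(-7/2) = 33/8

33/8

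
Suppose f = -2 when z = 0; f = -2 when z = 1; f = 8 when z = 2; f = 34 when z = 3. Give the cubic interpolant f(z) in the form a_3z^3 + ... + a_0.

Newton's divided differences:
f[0,1] = (-2 - (-2)) / (1 - 0) = 0
f[1,2] = (8 - (-2)) / (2 - 1) = 10
f[2,3] = (34 - 8) / (3 - 2) = 26
f[0,1,2] = (10 - 0) / (2 - 0) = 5
f[1,2,3] = (26 - 10) / (3 - 1) = 8
f[0,1,2,3] = (8 - 5) / (3 - 0) = 1
f(z) = -2 + 5·z(z - 1) + 1·z(z - 1)(z - 2)
Expanding: f(z) = z^3 + 2z^2 - 3z - 2

f(z) = z^3 + 2z^2 - 3z - 2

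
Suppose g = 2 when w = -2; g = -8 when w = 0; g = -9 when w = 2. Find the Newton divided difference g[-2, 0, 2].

g[-2,0] = (-8 - 2) / (0 - (-2)) = -5
g[0,2] = (-9 - (-8)) / (2 - 0) = -1/2
g[-2,0,2] = (-1/2 - (-5)) / (2 - (-2)) = 9/8

9/8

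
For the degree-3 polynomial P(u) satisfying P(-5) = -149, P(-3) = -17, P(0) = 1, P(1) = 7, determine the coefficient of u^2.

Build the Lagrange basis polynomials:
L_0(u) = (u + 3)u(u - 1) / [-60] = -(1/60)u^3 - (1/30)u^2 + (1/20)u
L_1(u) = (u + 5)u(u - 1) / [24] = (1/24)u^3 + (1/6)u^2 - (5/24)u
L_2(u) = (u + 5)(u + 3)(u - 1) / [-15] = -(1/15)u^3 - (7/15)u^2 - (7/15)u + 1
L_3(u) = (u + 5)(u + 3)u / [24] = (1/24)u^3 + (1/3)u^2 + (5/8)u
P(u) = (-149)·L_0 + (-17)·L_1 + 1·L_2 + 7·L_3
Only the coefficient of u^2 is needed; take it from each L_i and combine:
(-149)·(-1/30) + (-17)·(1/6) + 1·(-7/15) + 7·(1/3) = 4

4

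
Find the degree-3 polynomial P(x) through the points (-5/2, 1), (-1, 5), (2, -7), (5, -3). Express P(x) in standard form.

Build the Lagrange basis polynomials:
L_0(x) = (x + 1)(x - 2)(x - 5) / [-405/8] = -(8/405)x^3 + (16/135)x^2 - (8/135)x - 16/81
L_1(x) = (x + 5/2)(x - 2)(x - 5) / [27] = (1/27)x^3 - (1/6)x^2 - (5/18)x + 25/27
L_2(x) = (x + 5/2)(x + 1)(x - 5) / [-81/2] = -(2/81)x^3 + (1/27)x^2 + (10/27)x + 25/81
L_3(x) = (x + 5/2)(x + 1)(x - 2) / [135] = (1/135)x^3 + (1/90)x^2 - (1/30)x - 1/27
P(x) = 1·L_0 + 5·L_1 + (-7)·L_2 + (-3)·L_3
  1·L_0(x) = -(8/405)x^3 + (16/135)x^2 - (8/135)x - 16/81
  5·L_1(x) = (5/27)x^3 - (5/6)x^2 - (25/18)x + 125/27
  (-7)·L_2(x) = (14/81)x^3 - (7/27)x^2 - (70/27)x - 175/81
  (-3)·L_3(x) = -(1/45)x^3 - (1/30)x^2 + (1/10)x + 1/9
Adding term by term: (128/405)x^3 - (136/135)x^2 - (532/135)x + 193/81

P(x) = (128/405)x^3 - (136/135)x^2 - (532/135)x + 193/81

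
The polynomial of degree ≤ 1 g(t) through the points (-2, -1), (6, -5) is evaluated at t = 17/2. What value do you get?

-25/4

L_0(17/2) = (5/2)/[(-8)] = -5/16
L_1(17/2) = (21/2)/[(8)] = 21/16
Sum: (-1)·(-5/16) + (-5)·(21/16) = -25/4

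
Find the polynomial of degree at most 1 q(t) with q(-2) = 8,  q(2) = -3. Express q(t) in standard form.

Build the Lagrange basis polynomials:
L_0(t) = (t - 2) / [-4] = -(1/4)t + 1/2
L_1(t) = (t + 2) / [4] = (1/4)t + 1/2
q(t) = 8·L_0 + (-3)·L_1
  8·L_0(t) = -2t + 4
  (-3)·L_1(t) = -(3/4)t - 3/2
Adding term by term: -(11/4)t + 5/2

q(t) = -(11/4)t + 5/2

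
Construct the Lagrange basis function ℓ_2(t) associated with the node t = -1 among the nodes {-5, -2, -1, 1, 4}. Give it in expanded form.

ℓ_2(t) = (1/40)t^4 + (1/20)t^3 - (21/40)t^2 - (11/20)t + 1

ℓ_2(t) = (t + 5)(t + 2)(t - 1)(t - 4) / [(4)·(1)·(-2)·(-5)]
       = (t^4 + 2t^3 - 21t^2 - 22t + 40) / (40)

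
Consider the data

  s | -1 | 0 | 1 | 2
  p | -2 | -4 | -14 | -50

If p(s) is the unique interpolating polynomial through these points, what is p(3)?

-130

Using Newton's divided-difference form:
p[-1,0] = (-4 - (-2)) / (0 - (-1)) = -2
p[0,1] = (-14 - (-4)) / (1 - 0) = -10
p[1,2] = (-50 - (-14)) / (2 - 1) = -36
p[-1,0,1] = (-10 - (-2)) / (1 - (-1)) = -4
p[0,1,2] = (-36 - (-10)) / (2 - 0) = -13
p[-1,0,1,2] = (-13 - (-4)) / (2 - (-1)) = -3
p(3) = -2 + (-2)·(4) + (-4)·(4)·(3) + (-3)·(4)·(3)·(2) = -130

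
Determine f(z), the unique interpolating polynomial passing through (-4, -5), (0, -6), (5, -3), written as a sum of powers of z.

f(z) = (17/180)z^2 + (23/180)z - 6

Build the Lagrange basis polynomials:
L_0(z) = z(z - 5) / [36] = (1/36)z^2 - (5/36)z
L_1(z) = (z + 4)(z - 5) / [-20] = -(1/20)z^2 + (1/20)z + 1
L_2(z) = (z + 4)z / [45] = (1/45)z^2 + (4/45)z
f(z) = (-5)·L_0 + (-6)·L_1 + (-3)·L_2
  (-5)·L_0(z) = -(5/36)z^2 + (25/36)z
  (-6)·L_1(z) = (3/10)z^2 - (3/10)z - 6
  (-3)·L_2(z) = -(1/15)z^2 - (4/15)z
Adding term by term: (17/180)z^2 + (23/180)z - 6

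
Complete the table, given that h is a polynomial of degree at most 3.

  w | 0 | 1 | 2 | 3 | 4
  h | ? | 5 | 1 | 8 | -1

The 4 known values determine h uniquely (degree ≤ 3).
Evaluate each Lagrange basis at w = 0:
L_0(0) = (-2)·(-3)·(-4)/[(-1)·(-2)·(-3)] = 4
L_1(0) = (-1)·(-3)·(-4)/[(1)·(-1)·(-2)] = -6
L_2(0) = (-1)·(-2)·(-4)/[(2)·(1)·(-1)] = 4
L_3(0) = (-1)·(-2)·(-3)/[(3)·(2)·(1)] = -1
Sum: 5·(4) + 1·(-6) + 8·(4) + (-1)·(-1) = 47

47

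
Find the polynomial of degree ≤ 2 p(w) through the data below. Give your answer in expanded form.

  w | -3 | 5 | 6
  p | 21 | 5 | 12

Build the Lagrange basis polynomials:
L_0(w) = (w - 5)(w - 6) / [72] = (1/72)w^2 - (11/72)w + 5/12
L_1(w) = (w + 3)(w - 6) / [-8] = -(1/8)w^2 + (3/8)w + 9/4
L_2(w) = (w + 3)(w - 5) / [9] = (1/9)w^2 - (2/9)w - 5/3
p(w) = 21·L_0 + 5·L_1 + 12·L_2
  21·L_0(w) = (7/24)w^2 - (77/24)w + 35/4
  5·L_1(w) = -(5/8)w^2 + (15/8)w + 45/4
  12·L_2(w) = (4/3)w^2 - (8/3)w - 20
Adding term by term: w^2 - 4w

p(w) = w^2 - 4w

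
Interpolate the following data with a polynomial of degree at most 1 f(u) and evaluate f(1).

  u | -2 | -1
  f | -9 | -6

Evaluate each Lagrange basis at u = 1:
L_0(1) = (2)/[(-1)] = -2
L_1(1) = (3)/[(1)] = 3
Sum: (-9)·(-2) + (-6)·(3) = 0

0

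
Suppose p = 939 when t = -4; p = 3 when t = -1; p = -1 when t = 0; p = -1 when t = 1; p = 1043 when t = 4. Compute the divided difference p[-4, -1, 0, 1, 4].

4

p[-4,-1] = (3 - 939) / (-1 - (-4)) = -312
p[-1,0] = (-1 - 3) / (0 - (-1)) = -4
p[0,1] = (-1 - (-1)) / (1 - 0) = 0
p[1,4] = (1043 - (-1)) / (4 - 1) = 348
p[-4,-1,0] = (-4 - (-312)) / (0 - (-4)) = 77
p[-1,0,1] = (0 - (-4)) / (1 - (-1)) = 2
p[0,1,4] = (348 - 0) / (4 - 0) = 87
p[-4,-1,0,1] = (2 - 77) / (1 - (-4)) = -15
p[-1,0,1,4] = (87 - 2) / (4 - (-1)) = 17
p[-4,-1,0,1,4] = (17 - (-15)) / (4 - (-4)) = 4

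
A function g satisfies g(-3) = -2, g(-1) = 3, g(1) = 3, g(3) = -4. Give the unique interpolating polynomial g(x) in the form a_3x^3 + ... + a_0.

g(x) = -(1/24)x^3 - (3/4)x^2 + (1/24)x + 15/4

Newton's divided differences:
g[-3,-1] = (3 - (-2)) / (-1 - (-3)) = 5/2
g[-1,1] = (3 - 3) / (1 - (-1)) = 0
g[1,3] = (-4 - 3) / (3 - 1) = -7/2
g[-3,-1,1] = (0 - 5/2) / (1 - (-3)) = -5/8
g[-1,1,3] = (-7/2 - 0) / (3 - (-1)) = -7/8
g[-3,-1,1,3] = (-7/8 - (-5/8)) / (3 - (-3)) = -1/24
g(x) = -2 + (5/2)·(x + 3) + (-5/8)·(x + 3)(x + 1) + (-1/24)·(x + 3)(x + 1)(x - 1)
Expanding: g(x) = -(1/24)x^3 - (3/4)x^2 + (1/24)x + 15/4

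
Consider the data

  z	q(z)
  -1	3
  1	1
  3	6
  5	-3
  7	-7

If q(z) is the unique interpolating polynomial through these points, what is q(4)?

L_0(4) = (3)·(1)·(-1)·(-3)/[(-2)·(-4)·(-6)·(-8)] = 3/128
L_1(4) = (5)·(1)·(-1)·(-3)/[(2)·(-2)·(-4)·(-6)] = -5/32
L_2(4) = (5)·(3)·(-1)·(-3)/[(4)·(2)·(-2)·(-4)] = 45/64
L_3(4) = (5)·(3)·(1)·(-3)/[(6)·(4)·(2)·(-2)] = 15/32
L_4(4) = (5)·(3)·(1)·(-1)/[(8)·(6)·(4)·(2)] = -5/128
Sum: 3·(3/128) + 1·(-5/32) + 6·(45/64) + (-3)·(15/32) + (-7)·(-5/128) = 3

3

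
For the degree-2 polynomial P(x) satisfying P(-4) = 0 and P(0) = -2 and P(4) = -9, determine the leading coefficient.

L_0(x) = x(x - 4) / [32] = (1/32)x^2 - (1/8)x
L_1(x) = (x + 4)(x - 4) / [-16] = -(1/16)x^2 + 1
L_2(x) = (x + 4)x / [32] = (1/32)x^2 + (1/8)x
P(x) = 0·L_0 + (-2)·L_1 + (-9)·L_2
Only the coefficient of x^2 is needed; take it from each L_i and combine:
0·(1/32) + (-2)·(-1/16) + (-9)·(1/32) = -5/32

-5/32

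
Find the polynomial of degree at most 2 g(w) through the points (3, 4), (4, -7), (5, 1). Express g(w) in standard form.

g(w) = (19/2)w^2 - (155/2)w + 151

Newton's divided differences:
g[3,4] = (-7 - 4) / (4 - 3) = -11
g[4,5] = (1 - (-7)) / (5 - 4) = 8
g[3,4,5] = (8 - (-11)) / (5 - 3) = 19/2
g(w) = 4 + (-11)·(w - 3) + (19/2)·(w - 3)(w - 4)
Expanding: g(w) = (19/2)w^2 - (155/2)w + 151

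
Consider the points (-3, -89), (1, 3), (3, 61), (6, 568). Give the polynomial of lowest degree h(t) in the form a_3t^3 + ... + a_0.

h(t) = 3t^3 - 2t^2 - 2t + 4

L_0(t) = (t - 1)(t - 3)(t - 6) / [-216] = -(1/216)t^3 + (5/108)t^2 - (1/8)t + 1/12
L_1(t) = (t + 3)(t - 3)(t - 6) / [40] = (1/40)t^3 - (3/20)t^2 - (9/40)t + 27/20
L_2(t) = (t + 3)(t - 1)(t - 6) / [-36] = -(1/36)t^3 + (1/9)t^2 + (5/12)t - 1/2
L_3(t) = (t + 3)(t - 1)(t - 3) / [135] = (1/135)t^3 - (1/135)t^2 - (1/15)t + 1/15
h(t) = (-89)·L_0 + 3·L_1 + 61·L_2 + 568·L_3
  (-89)·L_0(t) = (89/216)t^3 - (445/108)t^2 + (89/8)t - 89/12
  3·L_1(t) = (3/40)t^3 - (9/20)t^2 - (27/40)t + 81/20
  61·L_2(t) = -(61/36)t^3 + (61/9)t^2 + (305/12)t - 61/2
  568·L_3(t) = (568/135)t^3 - (568/135)t^2 - (568/15)t + 568/15
Adding term by term: 3t^3 - 2t^2 - 2t + 4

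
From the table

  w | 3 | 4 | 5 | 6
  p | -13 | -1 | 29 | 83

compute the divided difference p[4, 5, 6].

12

p[4,5] = (29 - (-1)) / (5 - 4) = 30
p[5,6] = (83 - 29) / (6 - 5) = 54
p[4,5,6] = (54 - 30) / (6 - 4) = 12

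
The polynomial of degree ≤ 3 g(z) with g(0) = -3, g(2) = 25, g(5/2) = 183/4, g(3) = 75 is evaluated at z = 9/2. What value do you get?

915/4

Evaluate each Lagrange basis at z = 9/2:
L_0(9/2) = (5/2)·(2)·(3/2)/[(-2)·(-5/2)·(-3)] = -1/2
L_1(9/2) = (9/2)·(2)·(3/2)/[(2)·(-1/2)·(-1)] = 27/2
L_2(9/2) = (9/2)·(5/2)·(3/2)/[(5/2)·(1/2)·(-1/2)] = -27
L_3(9/2) = (9/2)·(5/2)·(2)/[(3)·(1)·(1/2)] = 15
Sum: (-3)·(-1/2) + 25·(27/2) + 183/4·(-27) + 75·(15) = 915/4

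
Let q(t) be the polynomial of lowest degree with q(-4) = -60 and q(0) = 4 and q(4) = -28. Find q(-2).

-16

Using Newton's divided-difference form:
q[-4,0] = (4 - (-60)) / (0 - (-4)) = 16
q[0,4] = (-28 - 4) / (4 - 0) = -8
q[-4,0,4] = (-8 - 16) / (4 - (-4)) = -3
q(-2) = -60 + 16·(2) + (-3)·(2)·(-2) = -16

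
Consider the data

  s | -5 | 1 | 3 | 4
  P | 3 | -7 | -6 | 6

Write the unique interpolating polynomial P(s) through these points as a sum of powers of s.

P(s) = (19/48)s^3 + (2/3)s^2 - (117/16)s - 3/4

Build the Lagrange basis polynomials:
L_0(s) = (s - 1)(s - 3)(s - 4) / [-432] = -(1/432)s^3 + (1/54)s^2 - (19/432)s + 1/36
L_1(s) = (s + 5)(s - 3)(s - 4) / [36] = (1/36)s^3 - (1/18)s^2 - (23/36)s + 5/3
L_2(s) = (s + 5)(s - 1)(s - 4) / [-16] = -(1/16)s^3 + (21/16)s - 5/4
L_3(s) = (s + 5)(s - 1)(s - 3) / [27] = (1/27)s^3 + (1/27)s^2 - (17/27)s + 5/9
P(s) = 3·L_0 + (-7)·L_1 + (-6)·L_2 + 6·L_3
  3·L_0(s) = -(1/144)s^3 + (1/18)s^2 - (19/144)s + 1/12
  (-7)·L_1(s) = -(7/36)s^3 + (7/18)s^2 + (161/36)s - 35/3
  (-6)·L_2(s) = (3/8)s^3 - (63/8)s + 15/2
  6·L_3(s) = (2/9)s^3 + (2/9)s^2 - (34/9)s + 10/3
Adding term by term: (19/48)s^3 + (2/3)s^2 - (117/16)s - 3/4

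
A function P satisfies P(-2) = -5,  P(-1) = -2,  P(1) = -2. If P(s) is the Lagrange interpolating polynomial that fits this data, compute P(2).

-5

L_0(2) = (3)·(1)/[(-1)·(-3)] = 1
L_1(2) = (4)·(1)/[(1)·(-2)] = -2
L_2(2) = (4)·(3)/[(3)·(2)] = 2
Sum: (-5)·(1) + (-2)·(-2) + (-2)·(2) = -5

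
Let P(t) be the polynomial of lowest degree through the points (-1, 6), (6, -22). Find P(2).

L_0(2) = (-4)/[(-7)] = 4/7
L_1(2) = (3)/[(7)] = 3/7
Sum: 6·(4/7) + (-22)·(3/7) = -6

-6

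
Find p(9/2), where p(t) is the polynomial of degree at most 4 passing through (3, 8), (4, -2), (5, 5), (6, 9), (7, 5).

Evaluate each Lagrange basis at t = 9/2:
L_0(9/2) = (1/2)·(-1/2)·(-3/2)·(-5/2)/[(-1)·(-2)·(-3)·(-4)] = -5/128
L_1(9/2) = (3/2)·(-1/2)·(-3/2)·(-5/2)/[(1)·(-1)·(-2)·(-3)] = 15/32
L_2(9/2) = (3/2)·(1/2)·(-3/2)·(-5/2)/[(2)·(1)·(-1)·(-2)] = 45/64
L_3(9/2) = (3/2)·(1/2)·(-1/2)·(-5/2)/[(3)·(2)·(1)·(-1)] = -5/32
L_4(9/2) = (3/2)·(1/2)·(-1/2)·(-3/2)/[(4)·(3)·(2)·(1)] = 3/128
Sum: 8·(-5/128) + (-2)·(15/32) + 5·(45/64) + 9·(-5/32) + 5·(3/128) = 125/128

125/128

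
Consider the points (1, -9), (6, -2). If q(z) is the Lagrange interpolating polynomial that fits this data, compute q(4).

Evaluate each Lagrange basis at z = 4:
L_0(4) = (-2)/[(-5)] = 2/5
L_1(4) = (3)/[(5)] = 3/5
Sum: (-9)·(2/5) + (-2)·(3/5) = -24/5

-24/5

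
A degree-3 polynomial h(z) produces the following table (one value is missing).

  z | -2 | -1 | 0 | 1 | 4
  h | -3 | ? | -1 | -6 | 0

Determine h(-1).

The 4 known values determine h uniquely (degree ≤ 3).
Evaluate each Lagrange basis at z = -1:
L_0(-1) = (-1)·(-2)·(-5)/[(-2)·(-3)·(-6)] = 5/18
L_1(-1) = (1)·(-2)·(-5)/[(2)·(-1)·(-4)] = 5/4
L_2(-1) = (1)·(-1)·(-5)/[(3)·(1)·(-3)] = -5/9
L_3(-1) = (1)·(-1)·(-2)/[(6)·(4)·(3)] = 1/36
Sum: (-3)·(5/18) + (-1)·(5/4) + (-6)·(-5/9) + 0 = 5/4

5/4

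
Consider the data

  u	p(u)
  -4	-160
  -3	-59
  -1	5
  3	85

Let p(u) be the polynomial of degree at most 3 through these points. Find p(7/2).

1075/8

Using Newton's divided-difference form:
p[-4,-3] = (-59 - (-160)) / (-3 - (-4)) = 101
p[-3,-1] = (5 - (-59)) / (-1 - (-3)) = 32
p[-1,3] = (85 - 5) / (3 - (-1)) = 20
p[-4,-3,-1] = (32 - 101) / (-1 - (-4)) = -23
p[-3,-1,3] = (20 - 32) / (3 - (-3)) = -2
p[-4,-3,-1,3] = (-2 - (-23)) / (3 - (-4)) = 3
p(7/2) = -160 + 101·(15/2) + (-23)·(15/2)·(13/2) + 3·(15/2)·(13/2)·(9/2) = 1075/8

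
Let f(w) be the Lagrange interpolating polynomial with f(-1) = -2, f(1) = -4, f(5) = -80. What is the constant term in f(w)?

Build the Lagrange basis polynomials:
L_0(w) = (w - 1)(w - 5) / [12] = (1/12)w^2 - (1/2)w + 5/12
L_1(w) = (w + 1)(w - 5) / [-8] = -(1/8)w^2 + (1/2)w + 5/8
L_2(w) = (w + 1)(w - 1) / [24] = (1/24)w^2 - 1/24
f(w) = (-2)·L_0 + (-4)·L_1 + (-80)·L_2
Only the constant term is needed; take it from each L_i and combine:
(-2)·(5/12) + (-4)·(5/8) + (-80)·(-1/24) = 0

0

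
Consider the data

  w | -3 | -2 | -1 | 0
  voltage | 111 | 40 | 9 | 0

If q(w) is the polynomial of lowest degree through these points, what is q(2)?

Evaluate each Lagrange basis at w = 2:
L_0(2) = (4)·(3)·(2)/[(-1)·(-2)·(-3)] = -4
L_1(2) = (5)·(3)·(2)/[(1)·(-1)·(-2)] = 15
L_2(2) = (5)·(4)·(2)/[(2)·(1)·(-1)] = -20
L_3(2) = (5)·(4)·(3)/[(3)·(2)·(1)] = 10
Sum: 111·(-4) + 40·(15) + 9·(-20) + 0 = -24

-24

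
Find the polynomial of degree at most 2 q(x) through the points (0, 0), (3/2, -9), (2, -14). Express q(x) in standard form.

Build the Lagrange basis polynomials:
L_0(x) = (x - 3/2)(x - 2) / [3] = (1/3)x^2 - (7/6)x + 1
L_1(x) = x(x - 2) / [-3/4] = -(4/3)x^2 + (8/3)x
L_2(x) = x(x - 3/2) / [1] = x^2 - (3/2)x
q(x) = 0·L_0 + (-9)·L_1 + (-14)·L_2
  0·L_0(x) = 0
  (-9)·L_1(x) = 12x^2 - 24x
  (-14)·L_2(x) = -14x^2 + 21x
Adding term by term: -2x^2 - 3x

q(x) = -2x^2 - 3x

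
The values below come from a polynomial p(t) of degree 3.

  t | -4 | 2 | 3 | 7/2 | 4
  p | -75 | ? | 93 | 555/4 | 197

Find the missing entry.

33

The 4 known values determine p uniquely (degree ≤ 3).
Evaluate each Lagrange basis at t = 2:
L_0(2) = (-1)·(-3/2)·(-2)/[(-7)·(-15/2)·(-8)] = 1/140
L_1(2) = (6)·(-3/2)·(-2)/[(7)·(-1/2)·(-1)] = 36/7
L_2(2) = (6)·(-1)·(-2)/[(15/2)·(1/2)·(-1/2)] = -32/5
L_3(2) = (6)·(-1)·(-3/2)/[(8)·(1)·(1/2)] = 9/4
Sum: (-75)·(1/140) + 93·(36/7) + 555/4·(-32/5) + 197·(9/4) = 33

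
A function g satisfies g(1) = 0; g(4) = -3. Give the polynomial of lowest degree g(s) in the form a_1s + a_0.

g(s) = -s + 1

Build the Lagrange basis polynomials:
L_0(s) = (s - 4) / [-3] = -(1/3)s + 4/3
L_1(s) = (s - 1) / [3] = (1/3)s - 1/3
g(s) = 0·L_0 + (-3)·L_1
  0·L_0(s) = 0
  (-3)·L_1(s) = -s + 1
Adding term by term: -s + 1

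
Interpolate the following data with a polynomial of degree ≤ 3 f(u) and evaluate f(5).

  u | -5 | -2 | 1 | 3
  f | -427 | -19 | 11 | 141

583

Evaluate each Lagrange basis at u = 5:
L_0(5) = (7)·(4)·(2)/[(-3)·(-6)·(-8)] = -7/18
L_1(5) = (10)·(4)·(2)/[(3)·(-3)·(-5)] = 16/9
L_2(5) = (10)·(7)·(2)/[(6)·(3)·(-2)] = -35/9
L_3(5) = (10)·(7)·(4)/[(8)·(5)·(2)] = 7/2
Sum: (-427)·(-7/18) + (-19)·(16/9) + 11·(-35/9) + 141·(7/2) = 583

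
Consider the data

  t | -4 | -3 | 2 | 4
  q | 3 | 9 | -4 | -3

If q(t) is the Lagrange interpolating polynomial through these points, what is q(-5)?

-183/20

Evaluate each Lagrange basis at t = -5:
L_0(-5) = (-2)·(-7)·(-9)/[(-1)·(-6)·(-8)] = 21/8
L_1(-5) = (-1)·(-7)·(-9)/[(1)·(-5)·(-7)] = -9/5
L_2(-5) = (-1)·(-2)·(-9)/[(6)·(5)·(-2)] = 3/10
L_3(-5) = (-1)·(-2)·(-7)/[(8)·(7)·(2)] = -1/8
Sum: 3·(21/8) + 9·(-9/5) + (-4)·(3/10) + (-3)·(-1/8) = -183/20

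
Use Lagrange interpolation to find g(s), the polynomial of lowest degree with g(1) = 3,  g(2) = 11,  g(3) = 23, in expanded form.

g(s) = 2s^2 + 2s - 1

Build the Lagrange basis polynomials:
L_0(s) = (s - 2)(s - 3) / [2] = (1/2)s^2 - (5/2)s + 3
L_1(s) = (s - 1)(s - 3) / [-1] = -s^2 + 4s - 3
L_2(s) = (s - 1)(s - 2) / [2] = (1/2)s^2 - (3/2)s + 1
g(s) = 3·L_0 + 11·L_1 + 23·L_2
  3·L_0(s) = (3/2)s^2 - (15/2)s + 9
  11·L_1(s) = -11s^2 + 44s - 33
  23·L_2(s) = (23/2)s^2 - (69/2)s + 23
Adding term by term: 2s^2 + 2s - 1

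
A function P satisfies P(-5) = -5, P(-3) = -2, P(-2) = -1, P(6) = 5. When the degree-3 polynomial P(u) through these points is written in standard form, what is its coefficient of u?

L_0(u) = (u + 3)(u + 2)(u - 6) / [-66] = -(1/66)u^3 + (1/66)u^2 + (4/11)u + 6/11
L_1(u) = (u + 5)(u + 2)(u - 6) / [18] = (1/18)u^3 + (1/18)u^2 - (16/9)u - 10/3
L_2(u) = (u + 5)(u + 3)(u - 6) / [-24] = -(1/24)u^3 - (1/12)u^2 + (11/8)u + 15/4
L_3(u) = (u + 5)(u + 3)(u + 2) / [792] = (1/792)u^3 + (5/396)u^2 + (31/792)u + 5/132
P(u) = (-5)·L_0 + (-2)·L_1 + (-1)·L_2 + 5·L_3
Only the coefficient of u is needed; take it from each L_i and combine:
(-5)·(4/11) + (-2)·(-16/9) + (-1)·(11/8) + 5·(31/792) = 221/396

221/396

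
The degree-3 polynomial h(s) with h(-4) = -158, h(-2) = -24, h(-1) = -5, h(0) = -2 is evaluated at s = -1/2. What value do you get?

Evaluate each Lagrange basis at s = -1/2:
L_0(-1/2) = (3/2)·(1/2)·(-1/2)/[(-2)·(-3)·(-4)] = 1/64
L_1(-1/2) = (7/2)·(1/2)·(-1/2)/[(2)·(-1)·(-2)] = -7/32
L_2(-1/2) = (7/2)·(3/2)·(-1/2)/[(3)·(1)·(-1)] = 7/8
L_3(-1/2) = (7/2)·(3/2)·(1/2)/[(4)·(2)·(1)] = 21/64
Sum: (-158)·(1/64) + (-24)·(-7/32) + (-5)·(7/8) + (-2)·(21/64) = -9/4

-9/4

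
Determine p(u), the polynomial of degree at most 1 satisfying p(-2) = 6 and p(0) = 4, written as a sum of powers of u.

p(u) = -u + 4

Build the Lagrange basis polynomials:
L_0(u) = u / [-2] = -(1/2)u
L_1(u) = (u + 2) / [2] = (1/2)u + 1
p(u) = 6·L_0 + 4·L_1
  6·L_0(u) = -3u
  4·L_1(u) = 2u + 4
Adding term by term: -u + 4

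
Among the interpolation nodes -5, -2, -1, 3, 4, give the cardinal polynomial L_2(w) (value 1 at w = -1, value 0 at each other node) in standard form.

L_2(w) = (1/80)w^4 - (27/80)w^2 + (7/40)w + 3/2

L_2(w) = (w + 5)(w + 2)(w - 3)(w - 4) / [(4)·(1)·(-4)·(-5)]
       = (w^4 - 27w^2 + 14w + 120) / (80)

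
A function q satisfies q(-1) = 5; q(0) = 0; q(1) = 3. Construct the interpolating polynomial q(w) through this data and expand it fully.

q(w) = 4w^2 - w

Build the Lagrange basis polynomials:
L_0(w) = w(w - 1) / [2] = (1/2)w^2 - (1/2)w
L_1(w) = (w + 1)(w - 1) / [-1] = -w^2 + 1
L_2(w) = (w + 1)w / [2] = (1/2)w^2 + (1/2)w
q(w) = 5·L_0 + 0·L_1 + 3·L_2
  5·L_0(w) = (5/2)w^2 - (5/2)w
  0·L_1(w) = 0
  3·L_2(w) = (3/2)w^2 + (3/2)w
Adding term by term: 4w^2 - w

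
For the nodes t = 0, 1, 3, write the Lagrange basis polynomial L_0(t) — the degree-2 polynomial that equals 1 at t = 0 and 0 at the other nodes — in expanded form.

L_0(t) = (1/3)t^2 - (4/3)t + 1

L_0(t) = (t - 1)(t - 3) / [(-1)·(-3)]
       = (t^2 - 4t + 3) / (3)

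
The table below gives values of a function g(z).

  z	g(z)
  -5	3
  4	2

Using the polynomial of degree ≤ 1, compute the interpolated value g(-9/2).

53/18

L_0(-9/2) = (-17/2)/[(-9)] = 17/18
L_1(-9/2) = (1/2)/[(9)] = 1/18
Sum: 3·(17/18) + 2·(1/18) = 53/18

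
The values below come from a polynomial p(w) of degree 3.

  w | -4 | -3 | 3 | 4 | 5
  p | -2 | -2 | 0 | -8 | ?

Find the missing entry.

The 4 known values determine p uniquely (degree ≤ 3).
Evaluate each Lagrange basis at w = 5:
L_0(5) = (8)·(2)·(1)/[(-1)·(-7)·(-8)] = -2/7
L_1(5) = (9)·(2)·(1)/[(1)·(-6)·(-7)] = 3/7
L_2(5) = (9)·(8)·(1)/[(7)·(6)·(-1)] = -12/7
L_3(5) = (9)·(8)·(2)/[(8)·(7)·(1)] = 18/7
Sum: (-2)·(-2/7) + (-2)·(3/7) + 0 + (-8)·(18/7) = -146/7

-146/7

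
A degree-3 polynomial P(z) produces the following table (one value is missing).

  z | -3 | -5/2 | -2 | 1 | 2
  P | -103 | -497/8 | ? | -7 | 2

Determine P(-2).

-34

The 4 known values determine P uniquely (degree ≤ 3).
Evaluate each Lagrange basis at z = -2:
L_0(-2) = (1/2)·(-3)·(-4)/[(-1/2)·(-4)·(-5)] = -3/5
L_1(-2) = (1)·(-3)·(-4)/[(1/2)·(-7/2)·(-9/2)] = 32/21
L_2(-2) = (1)·(1/2)·(-4)/[(4)·(7/2)·(-1)] = 1/7
L_3(-2) = (1)·(1/2)·(-3)/[(5)·(9/2)·(1)] = -1/15
Sum: (-103)·(-3/5) + (-497/8)·(32/21) + (-7)·(1/7) + 2·(-1/15) = -34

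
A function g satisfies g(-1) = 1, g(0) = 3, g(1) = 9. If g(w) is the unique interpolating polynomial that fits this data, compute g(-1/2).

Evaluate each Lagrange basis at w = -1/2:
L_0(-1/2) = (-1/2)·(-3/2)/[(-1)·(-2)] = 3/8
L_1(-1/2) = (1/2)·(-3/2)/[(1)·(-1)] = 3/4
L_2(-1/2) = (1/2)·(-1/2)/[(2)·(1)] = -1/8
Sum: 1·(3/8) + 3·(3/4) + 9·(-1/8) = 3/2

3/2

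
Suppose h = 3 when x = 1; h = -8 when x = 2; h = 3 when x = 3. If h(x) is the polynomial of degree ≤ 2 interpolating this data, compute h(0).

Using Newton's divided-difference form:
h[1,2] = (-8 - 3) / (2 - 1) = -11
h[2,3] = (3 - (-8)) / (3 - 2) = 11
h[1,2,3] = (11 - (-11)) / (3 - 1) = 11
h(0) = 3 + (-11)·(-1) + 11·(-1)·(-2) = 36

36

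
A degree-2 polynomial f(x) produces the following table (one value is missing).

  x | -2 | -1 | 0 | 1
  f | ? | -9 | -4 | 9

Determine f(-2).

-6

The 3 known values determine f uniquely (degree ≤ 2).
L_0(-2) = (-2)·(-3)/[(-1)·(-2)] = 3
L_1(-2) = (-1)·(-3)/[(1)·(-1)] = -3
L_2(-2) = (-1)·(-2)/[(2)·(1)] = 1
Sum: (-9)·(3) + (-4)·(-3) + 9·(1) = -6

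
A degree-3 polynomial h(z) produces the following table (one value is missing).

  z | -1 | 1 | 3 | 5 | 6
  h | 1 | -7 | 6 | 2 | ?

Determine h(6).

-73/4

The 4 known values determine h uniquely (degree ≤ 3).
L_0(6) = (5)·(3)·(1)/[(-2)·(-4)·(-6)] = -5/16
L_1(6) = (7)·(3)·(1)/[(2)·(-2)·(-4)] = 21/16
L_2(6) = (7)·(5)·(1)/[(4)·(2)·(-2)] = -35/16
L_3(6) = (7)·(5)·(3)/[(6)·(4)·(2)] = 35/16
Sum: 1·(-5/16) + (-7)·(21/16) + 6·(-35/16) + 2·(35/16) = -73/4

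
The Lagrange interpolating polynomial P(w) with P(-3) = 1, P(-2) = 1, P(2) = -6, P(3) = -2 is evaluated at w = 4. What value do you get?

Evaluate each Lagrange basis at w = 4:
L_0(4) = (6)·(2)·(1)/[(-1)·(-5)·(-6)] = -2/5
L_1(4) = (7)·(2)·(1)/[(1)·(-4)·(-5)] = 7/10
L_2(4) = (7)·(6)·(1)/[(5)·(4)·(-1)] = -21/10
L_3(4) = (7)·(6)·(2)/[(6)·(5)·(1)] = 14/5
Sum: 1·(-2/5) + 1·(7/10) + (-6)·(-21/10) + (-2)·(14/5) = 73/10

73/10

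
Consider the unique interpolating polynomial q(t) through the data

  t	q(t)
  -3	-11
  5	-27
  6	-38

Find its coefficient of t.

0

Build the Lagrange basis polynomials:
L_0(t) = (t - 5)(t - 6) / [72] = (1/72)t^2 - (11/72)t + 5/12
L_1(t) = (t + 3)(t - 6) / [-8] = -(1/8)t^2 + (3/8)t + 9/4
L_2(t) = (t + 3)(t - 5) / [9] = (1/9)t^2 - (2/9)t - 5/3
q(t) = (-11)·L_0 + (-27)·L_1 + (-38)·L_2
Only the coefficient of t is needed; take it from each L_i and combine:
(-11)·(-11/72) + (-27)·(3/8) + (-38)·(-2/9) = 0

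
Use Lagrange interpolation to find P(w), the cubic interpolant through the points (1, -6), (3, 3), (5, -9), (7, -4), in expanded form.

P(w) = (19/24)w^3 - (39/4)w^2 + (797/24)w - 121/4

Build the Lagrange basis polynomials:
L_0(w) = (w - 3)(w - 5)(w - 7) / [-48] = -(1/48)w^3 + (5/16)w^2 - (71/48)w + 35/16
L_1(w) = (w - 1)(w - 5)(w - 7) / [16] = (1/16)w^3 - (13/16)w^2 + (47/16)w - 35/16
L_2(w) = (w - 1)(w - 3)(w - 7) / [-16] = -(1/16)w^3 + (11/16)w^2 - (31/16)w + 21/16
L_3(w) = (w - 1)(w - 3)(w - 5) / [48] = (1/48)w^3 - (3/16)w^2 + (23/48)w - 5/16
P(w) = (-6)·L_0 + 3·L_1 + (-9)·L_2 + (-4)·L_3
  (-6)·L_0(w) = (1/8)w^3 - (15/8)w^2 + (71/8)w - 105/8
  3·L_1(w) = (3/16)w^3 - (39/16)w^2 + (141/16)w - 105/16
  (-9)·L_2(w) = (9/16)w^3 - (99/16)w^2 + (279/16)w - 189/16
  (-4)·L_3(w) = -(1/12)w^3 + (3/4)w^2 - (23/12)w + 5/4
Adding term by term: (19/24)w^3 - (39/4)w^2 + (797/24)w - 121/4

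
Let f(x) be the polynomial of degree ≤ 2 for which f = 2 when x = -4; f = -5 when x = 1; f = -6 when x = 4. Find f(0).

L_0(0) = (-1)·(-4)/[(-5)·(-8)] = 1/10
L_1(0) = (4)·(-4)/[(5)·(-3)] = 16/15
L_2(0) = (4)·(-1)/[(8)·(3)] = -1/6
Sum: 2·(1/10) + (-5)·(16/15) + (-6)·(-1/6) = -62/15

-62/15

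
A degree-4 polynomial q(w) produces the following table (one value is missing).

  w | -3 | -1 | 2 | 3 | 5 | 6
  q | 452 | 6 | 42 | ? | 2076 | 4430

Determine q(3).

242

The 5 known values determine q uniquely (degree ≤ 4).
Evaluate each Lagrange basis at w = 3:
L_0(3) = (4)·(1)·(-2)·(-3)/[(-2)·(-5)·(-8)·(-9)] = 1/30
L_1(3) = (6)·(1)·(-2)·(-3)/[(2)·(-3)·(-6)·(-7)] = -1/7
L_2(3) = (6)·(4)·(-2)·(-3)/[(5)·(3)·(-3)·(-4)] = 4/5
L_3(3) = (6)·(4)·(1)·(-3)/[(8)·(6)·(3)·(-1)] = 1/2
L_4(3) = (6)·(4)·(1)·(-2)/[(9)·(7)·(4)·(1)] = -4/21
Sum: 452·(1/30) + 6·(-1/7) + 42·(4/5) + 2076·(1/2) + 4430·(-4/21) = 242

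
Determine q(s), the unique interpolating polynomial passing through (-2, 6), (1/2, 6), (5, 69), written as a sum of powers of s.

Newton's divided differences:
q[-2,1/2] = (6 - 6) / (1/2 - (-2)) = 0
q[1/2,5] = (69 - 6) / (5 - 1/2) = 14
q[-2,1/2,5] = (14 - 0) / (5 - (-2)) = 2
q(s) = 6 + 2·(s + 2)(s - 1/2)
Expanding: q(s) = 2s^2 + 3s + 4

q(s) = 2s^2 + 3s + 4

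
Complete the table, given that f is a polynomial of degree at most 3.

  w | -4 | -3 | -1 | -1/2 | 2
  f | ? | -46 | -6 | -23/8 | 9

-93

The 4 known values determine f uniquely (degree ≤ 3).
L_0(-4) = (-3)·(-7/2)·(-6)/[(-2)·(-5/2)·(-5)] = 63/25
L_1(-4) = (-1)·(-7/2)·(-6)/[(2)·(-1/2)·(-3)] = -7
L_2(-4) = (-1)·(-3)·(-6)/[(5/2)·(1/2)·(-5/2)] = 144/25
L_3(-4) = (-1)·(-3)·(-7/2)/[(5)·(3)·(5/2)] = -7/25
Sum: (-46)·(63/25) + (-6)·(-7) + (-23/8)·(144/25) + 9·(-7/25) = -93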